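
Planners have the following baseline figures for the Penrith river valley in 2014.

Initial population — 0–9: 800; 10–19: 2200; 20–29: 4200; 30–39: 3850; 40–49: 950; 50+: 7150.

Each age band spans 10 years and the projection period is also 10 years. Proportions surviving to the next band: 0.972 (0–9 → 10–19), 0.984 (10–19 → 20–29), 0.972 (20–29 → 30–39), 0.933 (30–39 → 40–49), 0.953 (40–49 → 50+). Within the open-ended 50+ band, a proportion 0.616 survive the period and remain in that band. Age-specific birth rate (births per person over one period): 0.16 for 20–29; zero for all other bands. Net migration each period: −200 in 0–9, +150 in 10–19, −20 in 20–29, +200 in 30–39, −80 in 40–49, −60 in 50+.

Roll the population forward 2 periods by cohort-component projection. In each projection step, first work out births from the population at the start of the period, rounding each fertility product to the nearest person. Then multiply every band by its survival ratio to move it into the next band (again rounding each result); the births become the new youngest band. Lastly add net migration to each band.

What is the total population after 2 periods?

Let band 1 be 0–9 through band 6 = 50+.
After projecting period 1:
Births: 4200 * 0.16 = 672
Band 2: 800 * 0.972 = 778
Band 3: 2200 * 0.984 = 2165
Band 4: 4200 * 0.972 = 4082
Band 5: 3850 * 0.933 = 3592
Band 6: 950 * 0.953 + 7150 * 0.616 = 905 + 4404 = 5309
Net migration: Band 1 − 200 → 472; Band 2 + 150 → 928; Band 3 − 20 → 2145; Band 4 + 200 → 4282; Band 5 − 80 → 3512; Band 6 − 60 → 5249
End of period: [472, 928, 2145, 4282, 3512, 5249]
After projecting period 2:
Births: 2145 * 0.16 = 343
Band 2: 472 * 0.972 = 459
Band 3: 928 * 0.984 = 913
Band 4: 2145 * 0.972 = 2085
Band 5: 4282 * 0.933 = 3995
Band 6: 3512 * 0.953 + 5249 * 0.616 = 3347 + 3233 = 6580
Net migration: Band 1 − 200 → 143; Band 2 + 150 → 609; Band 3 − 20 → 893; Band 4 + 200 → 2285; Band 5 − 80 → 3915; Band 6 − 60 → 6520
End of period: [143, 609, 893, 2285, 3915, 6520]
Total after period 2: 143 + 609 + 893 + 2285 + 3915 + 6520 = 14365

14365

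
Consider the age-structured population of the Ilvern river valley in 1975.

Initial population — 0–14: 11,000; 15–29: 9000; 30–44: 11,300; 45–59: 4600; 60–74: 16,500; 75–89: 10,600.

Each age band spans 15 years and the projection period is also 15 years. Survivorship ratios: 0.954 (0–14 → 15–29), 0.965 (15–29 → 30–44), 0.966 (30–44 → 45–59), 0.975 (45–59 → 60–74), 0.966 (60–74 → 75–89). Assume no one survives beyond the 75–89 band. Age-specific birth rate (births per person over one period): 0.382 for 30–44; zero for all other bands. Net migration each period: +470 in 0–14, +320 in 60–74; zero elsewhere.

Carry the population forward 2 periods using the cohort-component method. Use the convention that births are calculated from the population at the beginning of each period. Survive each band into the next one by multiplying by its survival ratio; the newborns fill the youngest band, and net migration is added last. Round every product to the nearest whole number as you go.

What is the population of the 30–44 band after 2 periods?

Period 1.
Births: 11300 * 0.382 = 4317
15–29: 11000 * 0.954 = 10494
30–44: 9000 * 0.965 = 8685
45–59: 11300 * 0.966 = 10916
60–74: 4600 * 0.975 = 4485
75–89: 16500 * 0.966 = 15939
Net migration: 0–14 + 470 → 4787; 60–74 + 320 → 4805
Population now: 0–14=4787, 15–29=10494, 30–44=8685, 45–59=10916, 60–74=4805, 75–89=15939
Period 2.
Births: 8685 * 0.382 = 3318
15–29: 4787 * 0.954 = 4567
30–44: 10494 * 0.965 = 10127
45–59: 8685 * 0.966 = 8390
60–74: 10916 * 0.975 = 10643
75–89: 4805 * 0.966 = 4642
Net migration: 0–14 + 470 → 3788; 60–74 + 320 → 10963
Population now: 0–14=3788, 15–29=4567, 30–44=10127, 45–59=8390, 60–74=10963, 75–89=4642

10127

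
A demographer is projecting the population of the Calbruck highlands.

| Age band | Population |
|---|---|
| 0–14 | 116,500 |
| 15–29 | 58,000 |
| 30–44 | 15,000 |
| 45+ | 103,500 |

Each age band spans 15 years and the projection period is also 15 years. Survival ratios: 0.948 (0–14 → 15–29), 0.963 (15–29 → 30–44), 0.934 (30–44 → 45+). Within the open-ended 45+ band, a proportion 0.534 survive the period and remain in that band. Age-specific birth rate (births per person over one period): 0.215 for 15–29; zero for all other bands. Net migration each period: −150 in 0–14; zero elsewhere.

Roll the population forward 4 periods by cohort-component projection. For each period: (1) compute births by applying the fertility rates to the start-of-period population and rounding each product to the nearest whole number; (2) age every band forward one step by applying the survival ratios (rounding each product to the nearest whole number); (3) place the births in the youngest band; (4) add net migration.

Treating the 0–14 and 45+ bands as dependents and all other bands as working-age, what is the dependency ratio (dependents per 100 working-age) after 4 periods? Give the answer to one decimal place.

Period 1.
Births: 58000 × 0.215 = 12470
15–29: 116500 × 0.948 = 110442
30–44: 58000 × 0.963 = 55854
45+: 15000 × 0.934 + 103500 × 0.534 = 14010 + 55269 = 69279
Net migration: 0–14 − 150 → 12320
Giving 12320 / 110442 / 55854 / 69279.
Period 2.
Births: 110442 × 0.215 = 23745
15–29: 12320 × 0.948 = 11679
30–44: 110442 × 0.963 = 106356
45+: 55854 × 0.934 + 69279 × 0.534 = 52168 + 36995 = 89163
Net migration: 0–14 − 150 → 23595
Giving 23595 / 11679 / 106356 / 89163.
Period 3.
Births: 11679 × 0.215 = 2511
15–29: 23595 × 0.948 = 22368
30–44: 11679 × 0.963 = 11247
45+: 106356 × 0.934 + 89163 × 0.534 = 99337 + 47613 = 146950
Net migration: 0–14 − 150 → 2361
Giving 2361 / 22368 / 11247 / 146950.
Period 4.
Births: 22368 × 0.215 = 4809
15–29: 2361 × 0.948 = 2238
30–44: 22368 × 0.963 = 21540
45+: 11247 × 0.934 + 146950 × 0.534 = 10505 + 78471 = 88976
Net migration: 0–14 − 150 → 4659
Giving 4659 / 2238 / 21540 / 88976.
Dependents (band 0–14 + band 45+) = 4659 + 88976 = 93635; working-age = 23778; ratio = 93635/23778 × 100 = 393.8

393.8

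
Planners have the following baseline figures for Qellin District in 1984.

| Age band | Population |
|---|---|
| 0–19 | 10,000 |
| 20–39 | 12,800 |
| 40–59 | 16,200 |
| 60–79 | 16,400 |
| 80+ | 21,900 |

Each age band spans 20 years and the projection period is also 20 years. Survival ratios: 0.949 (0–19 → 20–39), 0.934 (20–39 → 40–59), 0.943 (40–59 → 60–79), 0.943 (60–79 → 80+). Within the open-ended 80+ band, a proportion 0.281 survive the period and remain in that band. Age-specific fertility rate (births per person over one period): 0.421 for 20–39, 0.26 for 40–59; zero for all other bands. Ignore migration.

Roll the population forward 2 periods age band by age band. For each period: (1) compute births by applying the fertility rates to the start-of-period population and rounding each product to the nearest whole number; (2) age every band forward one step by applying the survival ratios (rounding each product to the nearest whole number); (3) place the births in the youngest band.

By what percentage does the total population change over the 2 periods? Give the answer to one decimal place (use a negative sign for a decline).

(Groups numbered youngest = 1 to oldest = 5.)
Period 1.
Births: 12800 * 0.421 = 5389 ; 16200 * 0.26 = 4212 ⇒ total 9601
Group 2: 10000 * 0.949 = 9490
Group 3: 12800 * 0.934 = 11955
Group 4: 16200 * 0.943 = 15277
Group 5: 16400 * 0.943 + 21900 * 0.281 = 15465 + 6154 = 21619
→ [9601, 9490, 11955, 15277, 21619]
Period 2.
Births: 9490 * 0.421 = 3995 ; 11955 * 0.26 = 3108 ⇒ total 7103
Group 2: 9601 * 0.949 = 9111
Group 3: 9490 * 0.934 = 8864
Group 4: 11955 * 0.943 = 11274
Group 5: 15277 * 0.943 + 21619 * 0.281 = 14406 + 6075 = 20481
→ [7103, 9111, 8864, 11274, 20481]
Total: 77300 → 56833; change = -20467; percentage change = -26.5%

-26.5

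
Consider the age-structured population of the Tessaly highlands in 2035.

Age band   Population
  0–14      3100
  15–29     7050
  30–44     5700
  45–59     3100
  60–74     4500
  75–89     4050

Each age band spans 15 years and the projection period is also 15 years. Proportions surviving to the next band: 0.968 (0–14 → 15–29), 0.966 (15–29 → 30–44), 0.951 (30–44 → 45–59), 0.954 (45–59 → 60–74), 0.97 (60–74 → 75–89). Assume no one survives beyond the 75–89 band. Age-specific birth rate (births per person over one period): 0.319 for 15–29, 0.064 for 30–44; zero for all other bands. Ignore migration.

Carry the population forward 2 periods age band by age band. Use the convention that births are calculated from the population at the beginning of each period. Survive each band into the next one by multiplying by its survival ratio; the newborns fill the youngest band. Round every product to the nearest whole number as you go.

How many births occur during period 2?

1393

Period 1.
Births: 7050 × 0.319 = 2249 ; 5700 × 0.064 = 365 ⇒ total 2614
15–29: 3100 × 0.968 = 3001
30–44: 7050 × 0.966 = 6810
45–59: 5700 × 0.951 = 5421
60–74: 3100 × 0.954 = 2957
75–89: 4500 × 0.97 = 4365
→ [2614, 3001, 6810, 5421, 2957, 4365]
Period 2.
Births: 3001 × 0.319 = 957 ; 6810 × 0.064 = 436 ⇒ total 1393
15–29: 2614 × 0.968 = 2530
30–44: 3001 × 0.966 = 2899
45–59: 6810 × 0.951 = 6476
60–74: 5421 × 0.954 = 5172
75–89: 2957 × 0.97 = 2868
→ [1393, 2530, 2899, 6476, 5172, 2868]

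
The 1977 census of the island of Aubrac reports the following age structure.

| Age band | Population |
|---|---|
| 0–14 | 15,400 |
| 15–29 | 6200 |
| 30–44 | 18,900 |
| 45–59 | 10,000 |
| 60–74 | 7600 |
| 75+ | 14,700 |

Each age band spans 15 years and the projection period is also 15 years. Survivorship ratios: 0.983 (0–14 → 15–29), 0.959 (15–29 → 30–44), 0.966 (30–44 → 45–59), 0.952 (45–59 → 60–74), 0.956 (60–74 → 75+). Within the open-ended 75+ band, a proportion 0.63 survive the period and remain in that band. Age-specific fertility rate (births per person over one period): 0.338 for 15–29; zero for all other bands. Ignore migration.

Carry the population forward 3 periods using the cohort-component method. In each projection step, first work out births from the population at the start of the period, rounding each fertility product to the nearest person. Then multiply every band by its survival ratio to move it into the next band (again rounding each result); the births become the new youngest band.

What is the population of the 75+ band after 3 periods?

Period 1.
Births: 6200 * 0.338 = 2096
15–29: 15400 * 0.983 = 15138
30–44: 6200 * 0.959 = 5946
45–59: 18900 * 0.966 = 18257
60–74: 10000 * 0.952 = 9520
75+: 7600 * 0.956 + 14700 * 0.63 = 7266 + 9261 = 16527
Population now: 0–14=2096, 15–29=15138, 30–44=5946, 45–59=18257, 60–74=9520, 75+=16527
Period 2.
Births: 15138 * 0.338 = 5117
15–29: 2096 * 0.983 = 2060
30–44: 15138 * 0.959 = 14517
45–59: 5946 * 0.966 = 5744
60–74: 18257 * 0.952 = 17381
75+: 9520 * 0.956 + 16527 * 0.63 = 9101 + 10412 = 19513
Population now: 0–14=5117, 15–29=2060, 30–44=14517, 45–59=5744, 60–74=17381, 75+=19513
Period 3.
Births: 2060 * 0.338 = 696
15–29: 5117 * 0.983 = 5030
30–44: 2060 * 0.959 = 1976
45–59: 14517 * 0.966 = 14023
60–74: 5744 * 0.952 = 5468
75+: 17381 * 0.956 + 19513 * 0.63 = 16616 + 12293 = 28909
Population now: 0–14=696, 15–29=5030, 30–44=1976, 45–59=14023, 60–74=5468, 75+=28909

28909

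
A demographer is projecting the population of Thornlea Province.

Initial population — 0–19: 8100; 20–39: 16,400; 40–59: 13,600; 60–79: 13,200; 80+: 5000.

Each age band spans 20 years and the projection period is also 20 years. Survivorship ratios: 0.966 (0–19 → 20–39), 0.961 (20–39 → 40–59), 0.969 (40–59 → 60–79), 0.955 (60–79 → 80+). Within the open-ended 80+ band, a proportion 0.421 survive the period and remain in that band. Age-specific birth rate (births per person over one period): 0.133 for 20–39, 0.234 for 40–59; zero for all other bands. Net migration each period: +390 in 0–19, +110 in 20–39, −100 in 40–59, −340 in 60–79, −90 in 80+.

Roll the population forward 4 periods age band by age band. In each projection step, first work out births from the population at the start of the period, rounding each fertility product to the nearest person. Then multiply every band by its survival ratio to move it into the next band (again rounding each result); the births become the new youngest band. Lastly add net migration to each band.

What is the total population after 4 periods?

30540

Numbering the groups 1..5 from youngest to oldest:
[period 1]
Births: 16400 × 0.133 = 2181 ; 13600 × 0.234 = 3182 ⇒ total 5363
Group 2: 8100 × 0.966 = 7825
Group 3: 16400 × 0.961 = 15760
Group 4: 13600 × 0.969 = 13178
Group 5: 13200 × 0.955 + 5000 × 0.421 = 12606 + 2105 = 14711
Net migration: Group 1 + 390 → 5753; Group 2 + 110 → 7935; Group 3 − 100 → 15660; Group 4 − 340 → 12838; Group 5 − 90 → 14621
End of period: [5753, 7935, 15660, 12838, 14621]
[period 2]
Births: 7935 × 0.133 = 1055 ; 15660 × 0.234 = 3664 ⇒ total 4719
Group 2: 5753 × 0.966 = 5557
Group 3: 7935 × 0.961 = 7626
Group 4: 15660 × 0.969 = 15175
Group 5: 12838 × 0.955 + 14621 × 0.421 = 12260 + 6155 = 18415
Net migration: Group 1 + 390 → 5109; Group 2 + 110 → 5667; Group 3 − 100 → 7526; Group 4 − 340 → 14835; Group 5 − 90 → 18325
End of period: [5109, 5667, 7526, 14835, 18325]
[period 3]
Births: 5667 × 0.133 = 754 ; 7526 × 0.234 = 1761 ⇒ total 2515
Group 2: 5109 × 0.966 = 4935
Group 3: 5667 × 0.961 = 5446
Group 4: 7526 × 0.969 = 7293
Group 5: 14835 × 0.955 + 18325 × 0.421 = 14167 + 7715 = 21882
Net migration: Group 1 + 390 → 2905; Group 2 + 110 → 5045; Group 3 − 100 → 5346; Group 4 − 340 → 6953; Group 5 − 90 → 21792
End of period: [2905, 5045, 5346, 6953, 21792]
[period 4]
Births: 5045 × 0.133 = 671 ; 5346 × 0.234 = 1251 ⇒ total 1922
Group 2: 2905 × 0.966 = 2806
Group 3: 5045 × 0.961 = 4848
Group 4: 5346 × 0.969 = 5180
Group 5: 6953 × 0.955 + 21792 × 0.421 = 6640 + 9174 = 15814
Net migration: Group 1 + 390 → 2312; Group 2 + 110 → 2916; Group 3 − 100 → 4748; Group 4 − 340 → 4840; Group 5 − 90 → 15724
End of period: [2312, 2916, 4748, 4840, 15724]
Total after period 4: 2312 + 2916 + 4748 + 4840 + 15724 = 30540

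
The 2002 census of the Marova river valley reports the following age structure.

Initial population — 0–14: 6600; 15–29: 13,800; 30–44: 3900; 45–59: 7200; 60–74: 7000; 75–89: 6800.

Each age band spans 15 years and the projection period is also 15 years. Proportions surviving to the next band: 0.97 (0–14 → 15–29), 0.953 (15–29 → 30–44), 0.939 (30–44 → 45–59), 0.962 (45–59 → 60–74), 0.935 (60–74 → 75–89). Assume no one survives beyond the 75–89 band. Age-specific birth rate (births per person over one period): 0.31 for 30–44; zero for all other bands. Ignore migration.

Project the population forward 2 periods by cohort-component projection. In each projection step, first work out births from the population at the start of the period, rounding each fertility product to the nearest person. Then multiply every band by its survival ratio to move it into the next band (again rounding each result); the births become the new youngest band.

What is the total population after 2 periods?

33699

Period 1.
Births: 3900 × 0.31 = 1209
15–29: 6600 × 0.97 = 6402
30–44: 13800 × 0.953 = 13151
45–59: 3900 × 0.939 = 3662
60–74: 7200 × 0.962 = 6926
75–89: 7000 × 0.935 = 6545
Population now: 0–14=1209, 15–29=6402, 30–44=13151, 45–59=3662, 60–74=6926, 75–89=6545
Period 2.
Births: 13151 × 0.31 = 4077
15–29: 1209 × 0.97 = 1173
30–44: 6402 × 0.953 = 6101
45–59: 13151 × 0.939 = 12349
60–74: 3662 × 0.962 = 3523
75–89: 6926 × 0.935 = 6476
Population now: 0–14=4077, 15–29=1173, 30–44=6101, 45–59=12349, 60–74=3523, 75–89=6476
Total after period 2: 4077 + 1173 + 6101 + 12349 + 3523 + 6476 = 33699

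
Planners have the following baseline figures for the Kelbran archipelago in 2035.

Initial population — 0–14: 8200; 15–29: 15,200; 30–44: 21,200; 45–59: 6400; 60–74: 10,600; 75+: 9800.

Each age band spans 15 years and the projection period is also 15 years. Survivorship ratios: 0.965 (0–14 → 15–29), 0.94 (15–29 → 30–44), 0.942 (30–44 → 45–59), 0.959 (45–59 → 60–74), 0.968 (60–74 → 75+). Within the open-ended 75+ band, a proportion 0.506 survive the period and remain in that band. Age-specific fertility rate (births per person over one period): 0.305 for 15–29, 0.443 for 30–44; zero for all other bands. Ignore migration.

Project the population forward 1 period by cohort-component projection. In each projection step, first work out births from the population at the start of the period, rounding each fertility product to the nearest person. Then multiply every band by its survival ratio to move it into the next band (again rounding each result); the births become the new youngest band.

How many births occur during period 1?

(Bands numbered youngest = 1 to oldest = 6.)
Period 1.
Births: 15200 × 0.305 = 4636 ; 21200 × 0.443 = 9392 — total 14028
Band 2: 8200 × 0.965 = 7913
Band 3: 15200 × 0.94 = 14288
Band 4: 21200 × 0.942 = 19970
Band 5: 6400 × 0.959 = 6138
Band 6: 10600 × 0.968 + 9800 × 0.506 = 10261 + 4959 = 15220
→ [14028, 7913, 14288, 19970, 6138, 15220]

14028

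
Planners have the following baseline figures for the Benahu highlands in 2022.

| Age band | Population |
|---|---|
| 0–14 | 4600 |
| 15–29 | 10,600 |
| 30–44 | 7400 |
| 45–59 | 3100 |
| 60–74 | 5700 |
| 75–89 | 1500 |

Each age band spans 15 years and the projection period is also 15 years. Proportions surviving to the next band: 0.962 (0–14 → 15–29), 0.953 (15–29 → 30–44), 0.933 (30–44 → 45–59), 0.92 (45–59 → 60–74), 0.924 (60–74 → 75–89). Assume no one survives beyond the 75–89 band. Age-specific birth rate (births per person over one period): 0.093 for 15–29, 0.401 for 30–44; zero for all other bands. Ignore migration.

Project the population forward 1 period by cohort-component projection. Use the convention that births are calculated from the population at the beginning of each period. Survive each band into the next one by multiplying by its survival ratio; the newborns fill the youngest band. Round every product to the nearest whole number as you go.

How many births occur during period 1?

3953

Let band 1 be 0–14 through band 6 = 75–89.
— Period 1 —
Births: 10600 × 0.093 = 986 ; 7400 × 0.401 = 2967 ⇒ total 3953
Band 2: 4600 × 0.962 = 4425
Band 3: 10600 × 0.953 = 10102
Band 4: 7400 × 0.933 = 6904
Band 5: 3100 × 0.92 = 2852
Band 6: 5700 × 0.924 = 5267
→ [3953, 4425, 10102, 6904, 2852, 5267]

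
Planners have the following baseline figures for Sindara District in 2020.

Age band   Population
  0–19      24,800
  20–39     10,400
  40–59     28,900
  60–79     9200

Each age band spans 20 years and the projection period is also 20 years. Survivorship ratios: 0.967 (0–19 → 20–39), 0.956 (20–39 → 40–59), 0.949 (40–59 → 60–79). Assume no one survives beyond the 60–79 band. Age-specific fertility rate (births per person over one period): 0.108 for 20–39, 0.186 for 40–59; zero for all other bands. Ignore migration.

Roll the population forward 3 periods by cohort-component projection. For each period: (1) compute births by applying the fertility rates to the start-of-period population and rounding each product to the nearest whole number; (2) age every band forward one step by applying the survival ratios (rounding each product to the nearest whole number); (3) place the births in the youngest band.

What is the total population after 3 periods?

— Period 1 —
Births: 10400 * 0.108 = 1123, 28900 * 0.186 = 5375 → total 6498
20–39: 24800 * 0.967 = 23982
40–59: 10400 * 0.956 = 9942
60–79: 28900 * 0.949 = 27426
End of period: [6498, 23982, 9942, 27426]
— Period 2 —
Births: 23982 * 0.108 = 2590, 9942 * 0.186 = 1849 → total 4439
20–39: 6498 * 0.967 = 6284
40–59: 23982 * 0.956 = 22927
60–79: 9942 * 0.949 = 9435
End of period: [4439, 6284, 22927, 9435]
— Period 3 —
Births: 6284 * 0.108 = 679, 22927 * 0.186 = 4264 → total 4943
20–39: 4439 * 0.967 = 4293
40–59: 6284 * 0.956 = 6008
60–79: 22927 * 0.949 = 21758
End of period: [4943, 4293, 6008, 21758]
Total after period 3: 4943 + 4293 + 6008 + 21758 = 37002

37002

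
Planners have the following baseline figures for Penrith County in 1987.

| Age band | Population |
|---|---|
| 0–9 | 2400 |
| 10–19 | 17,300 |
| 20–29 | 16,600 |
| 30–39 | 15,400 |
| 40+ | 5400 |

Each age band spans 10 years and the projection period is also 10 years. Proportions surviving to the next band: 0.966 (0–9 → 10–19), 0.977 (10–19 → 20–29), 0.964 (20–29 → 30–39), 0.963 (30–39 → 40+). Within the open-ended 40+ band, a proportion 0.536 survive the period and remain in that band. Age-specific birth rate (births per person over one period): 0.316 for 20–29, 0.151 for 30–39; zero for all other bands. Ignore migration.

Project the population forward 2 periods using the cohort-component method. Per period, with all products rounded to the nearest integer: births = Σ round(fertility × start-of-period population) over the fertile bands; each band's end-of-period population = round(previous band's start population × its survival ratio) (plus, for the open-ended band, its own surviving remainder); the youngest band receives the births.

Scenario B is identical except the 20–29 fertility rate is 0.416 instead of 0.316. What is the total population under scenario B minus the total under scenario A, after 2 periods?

3293

Let band 1 be 0–9 through band 5 = 40+.
Period 1.
Births: 16600 × 0.316 = 5246, 15400 × 0.151 = 2325 → 7571
Band 2: 2400 × 0.966 = 2318
Band 3: 17300 × 0.977 = 16902
Band 4: 16600 × 0.964 = 16002
Band 5: 15400 × 0.963 + 5400 × 0.536 = 14830 + 2894 = 17724
Population now: 0–9=7571, 10–19=2318, 20–29=16902, 30–39=16002, 40+=17724
Period 2.
Births: 16902 × 0.316 = 5341, 16002 × 0.151 = 2416 → 7757
Band 2: 7571 × 0.966 = 7314
Band 3: 2318 × 0.977 = 2265
Band 4: 16902 × 0.964 = 16294
Band 5: 16002 × 0.963 + 17724 × 0.536 = 15410 + 9500 = 24910
Population now: 0–9=7757, 10–19=7314, 20–29=2265, 30–39=16294, 40+=24910
Scenario A total after 2 periods: 58540
Scenario B projection —
Period 1.
Births: 16600 × 0.416 = 6906, 15400 × 0.151 = 2325 → 9231
Band 2: 2400 × 0.966 = 2318
Band 3: 17300 × 0.977 = 16902
Band 4: 16600 × 0.964 = 16002
Band 5: 15400 × 0.963 + 5400 × 0.536 = 14830 + 2894 = 17724
Population now: 0–9=9231, 10–19=2318, 20–29=16902, 30–39=16002, 40+=17724
Period 2.
Births: 16902 × 0.416 = 7031, 16002 × 0.151 = 2416 → 9447
Band 2: 9231 × 0.966 = 8917
Band 3: 2318 × 0.977 = 2265
Band 4: 16902 × 0.964 = 16294
Band 5: 16002 × 0.963 + 17724 × 0.536 = 15410 + 9500 = 24910
Population now: 0–9=9447, 10–19=8917, 20–29=2265, 30–39=16294, 40+=24910
Scenario B total after 2 periods: 61833
Difference B − A = 61833 − 58540 = 3293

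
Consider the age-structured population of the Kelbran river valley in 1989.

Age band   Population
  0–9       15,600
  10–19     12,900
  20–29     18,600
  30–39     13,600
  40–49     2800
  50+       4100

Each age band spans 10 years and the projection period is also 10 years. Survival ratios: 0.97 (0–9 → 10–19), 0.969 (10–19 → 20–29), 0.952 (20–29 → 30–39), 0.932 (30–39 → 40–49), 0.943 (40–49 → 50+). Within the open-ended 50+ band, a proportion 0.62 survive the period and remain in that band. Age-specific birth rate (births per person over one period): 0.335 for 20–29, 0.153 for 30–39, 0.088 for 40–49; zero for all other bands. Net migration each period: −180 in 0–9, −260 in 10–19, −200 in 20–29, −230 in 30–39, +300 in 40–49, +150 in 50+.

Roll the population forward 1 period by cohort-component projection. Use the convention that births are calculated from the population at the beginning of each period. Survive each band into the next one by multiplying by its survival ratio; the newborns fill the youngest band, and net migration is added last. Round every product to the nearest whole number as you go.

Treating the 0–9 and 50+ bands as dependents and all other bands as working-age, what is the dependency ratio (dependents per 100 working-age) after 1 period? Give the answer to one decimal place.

Period 1:
Births: 18600 * 0.335 = 6231  |  13600 * 0.153 = 2081  |  2800 * 0.088 = 246 → 8558
10–19: 15600 * 0.97 = 15132
20–29: 12900 * 0.969 = 12500
30–39: 18600 * 0.952 = 17707
40–49: 13600 * 0.932 = 12675
50+: 2800 * 0.943 + 4100 * 0.62 = 2640 + 2542 = 5182
Net migration: 0–9 − 180 → 8378; 10–19 − 260 → 14872; 20–29 − 200 → 12300; 30–39 − 230 → 17477; 40–49 + 300 → 12975; 50+ + 150 → 5332
Population now: 0–9=8378, 10–19=14872, 20–29=12300, 30–39=17477, 40–49=12975, 50+=5332
Dependents (band 0–9 + band 50+) = 8378 + 5332 = 13710; working-age = 57624; ratio = 13710/57624 × 100 = 23.8

23.8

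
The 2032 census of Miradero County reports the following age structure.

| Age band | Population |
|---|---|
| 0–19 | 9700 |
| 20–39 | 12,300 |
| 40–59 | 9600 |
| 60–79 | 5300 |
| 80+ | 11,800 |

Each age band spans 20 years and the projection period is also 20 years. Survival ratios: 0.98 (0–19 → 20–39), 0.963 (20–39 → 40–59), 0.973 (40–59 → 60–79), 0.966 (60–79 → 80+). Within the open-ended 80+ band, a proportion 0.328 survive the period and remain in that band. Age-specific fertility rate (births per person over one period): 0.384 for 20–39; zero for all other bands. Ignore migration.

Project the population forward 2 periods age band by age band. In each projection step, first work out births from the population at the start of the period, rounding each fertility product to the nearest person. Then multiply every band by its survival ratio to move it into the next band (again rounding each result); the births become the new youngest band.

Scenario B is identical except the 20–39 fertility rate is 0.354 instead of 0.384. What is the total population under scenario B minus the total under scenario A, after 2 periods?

— Period 1 —
Births: 12300 × 0.384 = 4723
20–39: 9700 × 0.98 = 9506
40–59: 12300 × 0.963 = 11845
60–79: 9600 × 0.973 = 9341
80+: 5300 × 0.966 + 11800 × 0.328 = 5120 + 3870 = 8990
→ [4723, 9506, 11845, 9341, 8990]
— Period 2 —
Births: 9506 × 0.384 = 3650
20–39: 4723 × 0.98 = 4629
40–59: 9506 × 0.963 = 9154
60–79: 11845 × 0.973 = 11525
80+: 9341 × 0.966 + 8990 × 0.328 = 9023 + 2949 = 11972
→ [3650, 4629, 9154, 11525, 11972]
Scenario A total after 2 periods: 40930
Scenario B projection —
— Period 1 —
Births: 12300 × 0.354 = 4354
20–39: 9700 × 0.98 = 9506
40–59: 12300 × 0.963 = 11845
60–79: 9600 × 0.973 = 9341
80+: 5300 × 0.966 + 11800 × 0.328 = 5120 + 3870 = 8990
→ [4354, 9506, 11845, 9341, 8990]
— Period 2 —
Births: 9506 × 0.354 = 3365
20–39: 4354 × 0.98 = 4267
40–59: 9506 × 0.963 = 9154
60–79: 11845 × 0.973 = 11525
80+: 9341 × 0.966 + 8990 × 0.328 = 9023 + 2949 = 11972
→ [3365, 4267, 9154, 11525, 11972]
Scenario B total after 2 periods: 40283
Difference B − A = 40283 − 40930 = -647

-647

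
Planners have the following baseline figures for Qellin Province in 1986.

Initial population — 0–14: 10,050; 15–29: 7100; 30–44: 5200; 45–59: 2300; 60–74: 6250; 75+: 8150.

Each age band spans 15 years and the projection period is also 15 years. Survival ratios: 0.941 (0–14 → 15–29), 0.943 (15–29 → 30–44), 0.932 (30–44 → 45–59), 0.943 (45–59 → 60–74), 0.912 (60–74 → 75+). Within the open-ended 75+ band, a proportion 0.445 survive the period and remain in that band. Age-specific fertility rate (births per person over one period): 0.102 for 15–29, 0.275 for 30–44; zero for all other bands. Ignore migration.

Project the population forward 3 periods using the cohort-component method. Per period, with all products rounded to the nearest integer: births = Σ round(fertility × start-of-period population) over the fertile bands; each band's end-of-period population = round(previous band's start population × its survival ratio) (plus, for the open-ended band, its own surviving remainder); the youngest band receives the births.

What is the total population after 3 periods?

28301

[period 1]
Births: 7100 × 0.102 = 724, 5200 × 0.275 = 1430 ⇒ total 2154
15–29: 10050 × 0.941 = 9457
30–44: 7100 × 0.943 = 6695
45–59: 5200 × 0.932 = 4846
60–74: 2300 × 0.943 = 2169
75+: 6250 × 0.912 + 8150 × 0.445 = 5700 + 3627 = 9327
End of period: [2154, 9457, 6695, 4846, 2169, 9327]
[period 2]
Births: 9457 × 0.102 = 965, 6695 × 0.275 = 1841 ⇒ total 2806
15–29: 2154 × 0.941 = 2027
30–44: 9457 × 0.943 = 8918
45–59: 6695 × 0.932 = 6240
60–74: 4846 × 0.943 = 4570
75+: 2169 × 0.912 + 9327 × 0.445 = 1978 + 4151 = 6129
End of period: [2806, 2027, 8918, 6240, 4570, 6129]
[period 3]
Births: 2027 × 0.102 = 207, 8918 × 0.275 = 2452 ⇒ total 2659
15–29: 2806 × 0.941 = 2640
30–44: 2027 × 0.943 = 1911
45–59: 8918 × 0.932 = 8312
60–74: 6240 × 0.943 = 5884
75+: 4570 × 0.912 + 6129 × 0.445 = 4168 + 2727 = 6895
End of period: [2659, 2640, 1911, 8312, 5884, 6895]
Total after period 3: 2659 + 2640 + 1911 + 8312 + 5884 + 6895 = 28301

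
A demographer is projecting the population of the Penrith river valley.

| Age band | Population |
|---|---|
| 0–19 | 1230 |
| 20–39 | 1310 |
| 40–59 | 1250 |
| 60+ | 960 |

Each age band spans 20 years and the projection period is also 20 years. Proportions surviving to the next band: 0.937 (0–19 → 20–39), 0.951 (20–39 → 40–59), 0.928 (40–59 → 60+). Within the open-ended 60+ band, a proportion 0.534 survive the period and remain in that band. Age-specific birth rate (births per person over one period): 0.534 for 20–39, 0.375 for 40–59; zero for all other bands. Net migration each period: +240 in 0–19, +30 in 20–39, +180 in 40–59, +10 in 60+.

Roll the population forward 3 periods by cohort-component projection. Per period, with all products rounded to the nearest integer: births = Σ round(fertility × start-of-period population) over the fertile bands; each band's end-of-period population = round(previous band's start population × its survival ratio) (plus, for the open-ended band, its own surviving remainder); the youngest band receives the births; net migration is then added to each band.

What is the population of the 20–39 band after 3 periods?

1348

(Groups numbered youngest = 1 to oldest = 4.)
Period 1:
Births: 1310 × 0.534 = 700, 1250 × 0.375 = 469 — total 1169
Group 2: 1230 × 0.937 = 1153
Group 3: 1310 × 0.951 = 1246
Group 4: 1250 × 0.928 + 960 × 0.534 = 1160 + 513 = 1673
Net migration: Group 1 + 240 → 1409; Group 2 + 30 → 1183; Group 3 + 180 → 1426; Group 4 + 10 → 1683
→ [1409, 1183, 1426, 1683]
Period 2:
Births: 1183 × 0.534 = 632, 1426 × 0.375 = 535 — total 1167
Group 2: 1409 × 0.937 = 1320
Group 3: 1183 × 0.951 = 1125
Group 4: 1426 × 0.928 + 1683 × 0.534 = 1323 + 899 = 2222
Net migration: Group 1 + 240 → 1407; Group 2 + 30 → 1350; Group 3 + 180 → 1305; Group 4 + 10 → 2232
→ [1407, 1350, 1305, 2232]
Period 3:
Births: 1350 × 0.534 = 721, 1305 × 0.375 = 489 — total 1210
Group 2: 1407 × 0.937 = 1318
Group 3: 1350 × 0.951 = 1284
Group 4: 1305 × 0.928 + 2232 × 0.534 = 1211 + 1192 = 2403
Net migration: Group 1 + 240 → 1450; Group 2 + 30 → 1348; Group 3 + 180 → 1464; Group 4 + 10 → 2413
→ [1450, 1348, 1464, 2413]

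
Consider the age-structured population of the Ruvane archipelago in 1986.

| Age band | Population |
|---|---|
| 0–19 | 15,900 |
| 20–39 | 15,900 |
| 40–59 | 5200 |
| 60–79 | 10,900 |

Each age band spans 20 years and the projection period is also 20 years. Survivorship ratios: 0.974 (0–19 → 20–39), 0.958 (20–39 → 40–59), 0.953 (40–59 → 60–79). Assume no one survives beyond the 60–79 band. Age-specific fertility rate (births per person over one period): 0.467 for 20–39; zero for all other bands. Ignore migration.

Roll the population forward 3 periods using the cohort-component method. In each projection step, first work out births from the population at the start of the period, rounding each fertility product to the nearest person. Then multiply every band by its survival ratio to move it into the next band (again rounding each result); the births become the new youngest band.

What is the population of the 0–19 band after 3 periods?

Numbering the groups 1..4 from youngest to oldest:
After projecting period 1:
Births: 15900 × 0.467 = 7425
Group 2: 15900 × 0.974 = 15487
Group 3: 15900 × 0.958 = 15232
Group 4: 5200 × 0.953 = 4956
Giving 7425 / 15487 / 15232 / 4956.
After projecting period 2:
Births: 15487 × 0.467 = 7232
Group 2: 7425 × 0.974 = 7232
Group 3: 15487 × 0.958 = 14837
Group 4: 15232 × 0.953 = 14516
Giving 7232 / 7232 / 14837 / 14516.
After projecting period 3:
Births: 7232 × 0.467 = 3377
Group 2: 7232 × 0.974 = 7044
Group 3: 7232 × 0.958 = 6928
Group 4: 14837 × 0.953 = 14140
Giving 3377 / 7044 / 6928 / 14140.

3377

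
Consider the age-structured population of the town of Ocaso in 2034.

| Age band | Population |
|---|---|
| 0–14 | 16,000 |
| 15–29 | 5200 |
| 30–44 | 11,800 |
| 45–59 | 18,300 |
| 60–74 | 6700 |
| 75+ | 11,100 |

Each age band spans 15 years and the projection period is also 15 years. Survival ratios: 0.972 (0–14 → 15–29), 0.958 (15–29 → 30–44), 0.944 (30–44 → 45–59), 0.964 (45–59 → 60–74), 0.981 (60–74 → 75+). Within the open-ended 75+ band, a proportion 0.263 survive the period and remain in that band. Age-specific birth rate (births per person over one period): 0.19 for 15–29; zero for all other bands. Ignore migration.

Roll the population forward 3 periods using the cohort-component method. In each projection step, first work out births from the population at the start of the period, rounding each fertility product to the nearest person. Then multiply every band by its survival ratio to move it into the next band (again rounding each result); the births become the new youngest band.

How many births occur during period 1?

Let band 1 be 0–14 through band 6 = 75+.
[period 1]
Births: 5200 × 0.19 = 988
Band 2: 16000 × 0.972 = 15552
Band 3: 5200 × 0.958 = 4982
Band 4: 11800 × 0.944 = 11139
Band 5: 18300 × 0.964 = 17641
Band 6: 6700 × 0.981 + 11100 × 0.263 = 6573 + 2919 = 9492
→ [988, 15552, 4982, 11139, 17641, 9492]

988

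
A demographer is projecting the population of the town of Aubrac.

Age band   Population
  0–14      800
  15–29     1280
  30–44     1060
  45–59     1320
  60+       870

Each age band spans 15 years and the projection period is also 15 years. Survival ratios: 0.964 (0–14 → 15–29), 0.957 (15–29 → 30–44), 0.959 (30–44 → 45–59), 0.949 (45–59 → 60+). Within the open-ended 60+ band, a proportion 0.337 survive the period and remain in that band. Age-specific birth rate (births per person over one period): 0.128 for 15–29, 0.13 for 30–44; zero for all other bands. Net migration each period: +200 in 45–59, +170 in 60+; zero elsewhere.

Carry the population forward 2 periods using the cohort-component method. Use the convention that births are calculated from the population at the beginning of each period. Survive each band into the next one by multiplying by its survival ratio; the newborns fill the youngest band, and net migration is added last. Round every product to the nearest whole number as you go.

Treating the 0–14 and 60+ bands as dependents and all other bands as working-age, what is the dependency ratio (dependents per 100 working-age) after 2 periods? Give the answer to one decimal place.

Period 1:
Births: 1280 × 0.128 = 164  |  1060 × 0.13 = 138 ⇒ total 302
15–29: 800 × 0.964 = 771
30–44: 1280 × 0.957 = 1225
45–59: 1060 × 0.959 = 1017
60+: 1320 × 0.949 + 870 × 0.337 = 1253 + 293 = 1546
Net migration: 45–59 + 200 → 1217; 60+ + 170 → 1716
End of period: [302, 771, 1225, 1217, 1716]
Period 2:
Births: 771 × 0.128 = 99  |  1225 × 0.13 = 159 ⇒ total 258
15–29: 302 × 0.964 = 291
30–44: 771 × 0.957 = 738
45–59: 1225 × 0.959 = 1175
60+: 1217 × 0.949 + 1716 × 0.337 = 1155 + 578 = 1733
Net migration: 45–59 + 200 → 1375; 60+ + 170 → 1903
End of period: [258, 291, 738, 1375, 1903]
Dependents (band 0–14 + band 60+) = 258 + 1903 = 2161; working-age = 2404; ratio = 2161/2404 × 100 = 89.9

89.9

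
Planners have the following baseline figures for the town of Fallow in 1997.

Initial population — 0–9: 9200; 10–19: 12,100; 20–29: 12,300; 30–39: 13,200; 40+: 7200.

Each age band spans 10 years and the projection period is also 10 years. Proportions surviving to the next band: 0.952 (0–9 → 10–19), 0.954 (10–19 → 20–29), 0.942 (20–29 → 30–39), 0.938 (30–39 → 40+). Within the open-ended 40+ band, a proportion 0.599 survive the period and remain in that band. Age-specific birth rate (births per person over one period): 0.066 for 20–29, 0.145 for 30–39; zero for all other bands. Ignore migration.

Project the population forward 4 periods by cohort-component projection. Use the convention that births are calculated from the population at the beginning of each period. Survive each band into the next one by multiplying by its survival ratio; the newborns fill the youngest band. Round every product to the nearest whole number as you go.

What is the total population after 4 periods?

— Period 1 —
Births: 12300 * 0.066 = 812 ; 13200 * 0.145 = 1914 → total 2726
10–19: 9200 * 0.952 = 8758
20–29: 12100 * 0.954 = 11543
30–39: 12300 * 0.942 = 11587
40+: 13200 * 0.938 + 7200 * 0.599 = 12382 + 4313 = 16695
End of period: [2726, 8758, 11543, 11587, 16695]
— Period 2 —
Births: 11543 * 0.066 = 762 ; 11587 * 0.145 = 1680 → total 2442
10–19: 2726 * 0.952 = 2595
20–29: 8758 * 0.954 = 8355
30–39: 11543 * 0.942 = 10874
40+: 11587 * 0.938 + 16695 * 0.599 = 10869 + 10000 = 20869
End of period: [2442, 2595, 8355, 10874, 20869]
— Period 3 —
Births: 8355 * 0.066 = 551 ; 10874 * 0.145 = 1577 → total 2128
10–19: 2442 * 0.952 = 2325
20–29: 2595 * 0.954 = 2476
30–39: 8355 * 0.942 = 7870
40+: 10874 * 0.938 + 20869 * 0.599 = 10200 + 12501 = 22701
End of period: [2128, 2325, 2476, 7870, 22701]
— Period 4 —
Births: 2476 * 0.066 = 163 ; 7870 * 0.145 = 1141 → total 1304
10–19: 2128 * 0.952 = 2026
20–29: 2325 * 0.954 = 2218
30–39: 2476 * 0.942 = 2332
40+: 7870 * 0.938 + 22701 * 0.599 = 7382 + 13598 = 20980
End of period: [1304, 2026, 2218, 2332, 20980]
Total after period 4: 1304 + 2026 + 2218 + 2332 + 20980 = 28860

28860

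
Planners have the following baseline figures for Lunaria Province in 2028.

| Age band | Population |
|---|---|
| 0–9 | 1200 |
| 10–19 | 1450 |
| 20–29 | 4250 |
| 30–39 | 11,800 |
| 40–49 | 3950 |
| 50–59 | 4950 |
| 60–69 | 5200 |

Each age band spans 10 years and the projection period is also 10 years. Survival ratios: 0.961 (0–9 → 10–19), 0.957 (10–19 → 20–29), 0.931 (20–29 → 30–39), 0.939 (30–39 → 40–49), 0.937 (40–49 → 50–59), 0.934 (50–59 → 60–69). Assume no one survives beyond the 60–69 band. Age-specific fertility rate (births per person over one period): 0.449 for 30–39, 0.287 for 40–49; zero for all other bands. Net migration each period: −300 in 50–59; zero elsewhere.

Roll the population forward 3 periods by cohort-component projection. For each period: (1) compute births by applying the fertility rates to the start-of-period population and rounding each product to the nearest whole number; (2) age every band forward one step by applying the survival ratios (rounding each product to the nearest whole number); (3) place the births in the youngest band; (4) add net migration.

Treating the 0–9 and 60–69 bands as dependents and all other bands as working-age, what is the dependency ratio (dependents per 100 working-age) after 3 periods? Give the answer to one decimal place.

68.7

(Bands numbered youngest = 1 to oldest = 7.)
Period 1.
Births: 11800 × 0.449 = 5298 ; 3950 × 0.287 = 1134 → total 6432
Band 2: 1200 × 0.961 = 1153
Band 3: 1450 × 0.957 = 1388
Band 4: 4250 × 0.931 = 3957
Band 5: 11800 × 0.939 = 11080
Band 6: 3950 × 0.937 = 3701
Band 7: 4950 × 0.934 = 4623
Net migration: Band 6 − 300 → 3401
End of period: [6432, 1153, 1388, 3957, 11080, 3401, 4623]
Period 2.
Births: 3957 × 0.449 = 1777 ; 11080 × 0.287 = 3180 → total 4957
Band 2: 6432 × 0.961 = 6181
Band 3: 1153 × 0.957 = 1103
Band 4: 1388 × 0.931 = 1292
Band 5: 3957 × 0.939 = 3716
Band 6: 11080 × 0.937 = 10382
Band 7: 3401 × 0.934 = 3177
Net migration: Band 6 − 300 → 10082
End of period: [4957, 6181, 1103, 1292, 3716, 10082, 3177]
Period 3.
Births: 1292 × 0.449 = 580 ; 3716 × 0.287 = 1066 → total 1646
Band 2: 4957 × 0.961 = 4764
Band 3: 6181 × 0.957 = 5915
Band 4: 1103 × 0.931 = 1027
Band 5: 1292 × 0.939 = 1213
Band 6: 3716 × 0.937 = 3482
Band 7: 10082 × 0.934 = 9417
Net migration: Band 6 − 300 → 3182
End of period: [1646, 4764, 5915, 1027, 1213, 3182, 9417]
Dependents (band 0–9 + band 60–69) = 1646 + 9417 = 11063; working-age = 16101; ratio = 11063/16101 × 100 = 68.7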